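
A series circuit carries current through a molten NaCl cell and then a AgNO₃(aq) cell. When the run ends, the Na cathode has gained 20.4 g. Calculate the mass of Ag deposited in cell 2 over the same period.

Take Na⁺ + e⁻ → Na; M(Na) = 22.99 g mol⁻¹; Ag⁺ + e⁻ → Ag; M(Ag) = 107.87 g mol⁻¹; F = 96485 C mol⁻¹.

95.7 g

n(Na) = 20.4 / 22.99 = 0.8873 mol.
Since Na⁺ + e⁻ → Na, n(e⁻) passed = 1 × 0.8873 = 0.8873 mol.
Cells in series carry the same charge, so the same 0.8873 mol of electrons passes through cell 2.
Ag⁺ + e⁻ → Ag, so n(Ag) = 0.8873 / 1 = 0.8873 mol.
m(Ag) = 0.8873 × 107.87 = 95.7 g.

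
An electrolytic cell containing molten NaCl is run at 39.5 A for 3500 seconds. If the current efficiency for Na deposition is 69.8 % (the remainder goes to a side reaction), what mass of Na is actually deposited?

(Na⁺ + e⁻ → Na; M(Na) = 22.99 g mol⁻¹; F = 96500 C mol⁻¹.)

23.0 g

Q = I·t = 39.50 × 3500.0 = 138200 C.
n(e⁻) = 138200/96500 = 1.433 mol; theoretically n(Na) = 1.433/1 = 1.433 mol, m_theo = 32.94 g.
At 69.8 % efficiency, m_actual = 0.698 × 32.94 = 23.0 g.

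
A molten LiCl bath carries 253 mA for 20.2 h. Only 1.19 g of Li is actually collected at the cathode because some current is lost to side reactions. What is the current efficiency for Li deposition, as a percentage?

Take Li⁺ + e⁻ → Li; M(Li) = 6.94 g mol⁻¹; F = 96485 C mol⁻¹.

89.9 %

Q = I·t = 0.2530 × 72720 = 18400 C; n(e⁻) = 18400/96485 = 0.1907 mol.
Theoretical n(Li) = n(e⁻)/1 = 0.1907 mol, i.e. m_theo = 0.1907 × 6.94 = 1.323 g.
Efficiency = m_actual / m_theo = 1.19 / 1.323 = 89.9 %.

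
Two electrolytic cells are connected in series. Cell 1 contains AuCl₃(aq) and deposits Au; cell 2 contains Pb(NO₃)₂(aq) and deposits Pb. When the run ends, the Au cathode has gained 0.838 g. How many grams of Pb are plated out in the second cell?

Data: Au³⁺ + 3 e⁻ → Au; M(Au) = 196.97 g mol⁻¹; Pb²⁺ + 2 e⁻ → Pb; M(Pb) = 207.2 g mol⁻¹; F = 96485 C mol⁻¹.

1.32 g

n(Au) = 0.838 / 196.97 = 0.004254 mol.
Since Au³⁺ + 3 e⁻ → Au, n(e⁻) passed = 3 × 0.004254 = 0.01276 mol.
Cells in series carry the same charge, so the same 0.01276 mol of electrons passes through cell 2.
Pb²⁺ + 2 e⁻ → Pb, so n(Pb) = 0.01276 / 2 = 0.006382 mol.
m(Pb) = 0.006382 × 207.2 = 1.32 g.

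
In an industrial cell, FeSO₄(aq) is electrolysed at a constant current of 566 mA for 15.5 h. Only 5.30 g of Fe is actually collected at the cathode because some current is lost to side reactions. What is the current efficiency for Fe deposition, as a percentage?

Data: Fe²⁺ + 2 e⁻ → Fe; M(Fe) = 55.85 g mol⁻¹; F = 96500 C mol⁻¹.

Q = I·t = 0.5660 × 55800 = 31580 C; n(e⁻) = 31580/96500 = 0.3273 mol.
Theoretical n(Fe) = n(e⁻)/2 = 0.1636 mol, i.e. m_theo = 0.1636 × 55.85 = 9.139 g.
Efficiency = m_actual / m_theo = 5.30 / 9.139 = 58.0 %.

58.0 %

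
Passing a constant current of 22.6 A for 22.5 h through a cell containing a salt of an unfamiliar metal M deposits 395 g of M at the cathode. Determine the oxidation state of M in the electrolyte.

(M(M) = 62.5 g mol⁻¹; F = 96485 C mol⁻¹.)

+3

Q = I·t = 22.60 A × 81000 s = 1831000 C, so n(e⁻) = 1831000/96485 = 18.97 mol.
n(M) deposited = 395 / 62.5 = 6.320 mol.
Electrons per atom = n(e⁻)/n(M) = 18.97 / 6.320 = 3.00 ≈ 3, so the ion is M³⁺.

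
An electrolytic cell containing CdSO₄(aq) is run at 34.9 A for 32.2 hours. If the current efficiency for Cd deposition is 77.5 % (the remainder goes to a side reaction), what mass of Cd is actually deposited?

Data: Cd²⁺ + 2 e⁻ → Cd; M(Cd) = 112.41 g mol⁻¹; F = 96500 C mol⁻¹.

Q = I·t = 34.90 × 115920 = 4046000 C.
n(e⁻) = 4046000/96500 = 41.92 mol; theoretically n(Cd) = 41.92/2 = 20.96 mol, m_theo = 2356 g.
At 77.5 % efficiency, m_actual = 0.775 × 2356 = 1830 g.

1830 g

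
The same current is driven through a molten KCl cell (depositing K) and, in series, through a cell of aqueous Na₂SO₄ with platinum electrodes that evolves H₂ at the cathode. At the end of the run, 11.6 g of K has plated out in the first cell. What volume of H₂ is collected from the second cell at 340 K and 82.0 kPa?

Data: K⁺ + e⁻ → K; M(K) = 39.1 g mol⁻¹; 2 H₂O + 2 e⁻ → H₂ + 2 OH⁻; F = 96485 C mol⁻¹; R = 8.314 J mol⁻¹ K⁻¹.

5.11 L

n(K) = 11.6 / 39.1 = 0.2967 mol, so n(e⁻) = 1 × 0.2967 = 0.2967 mol.
The cells are in series, so the same 0.2967 mol of electrons passes through the second cell.
2 H₂O + 2 e⁻ → H₂ + 2 OH⁻ — 2 mol e⁻ per mol H₂, so n(H₂) = 0.2967/2 = 0.1483 mol.
V = nRT/P = (0.1483 × 8.314 × 340) / (82.0 × 10³) = 0.00511 m³ = 5.11 L.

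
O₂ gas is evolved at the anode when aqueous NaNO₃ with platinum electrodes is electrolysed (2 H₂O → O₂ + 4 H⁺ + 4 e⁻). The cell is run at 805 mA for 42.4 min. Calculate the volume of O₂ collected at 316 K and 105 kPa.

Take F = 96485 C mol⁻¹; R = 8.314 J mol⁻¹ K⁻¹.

Q = I·t = 0.8050 A × 2544.0 s = 2048 C.
n(e⁻) = Q/F = 2048 / 96485 = 0.02123 mol.
4 electrons are transferred per O₂ molecule, so n(O₂) = 0.02123 / 4 = 0.005306 mol.
V = nRT/P = (0.005306 × 8.314 × 316) / (105 × 10³ Pa) = 1.33 × 10⁻⁴ m³ = 0.133 L.

0.133 L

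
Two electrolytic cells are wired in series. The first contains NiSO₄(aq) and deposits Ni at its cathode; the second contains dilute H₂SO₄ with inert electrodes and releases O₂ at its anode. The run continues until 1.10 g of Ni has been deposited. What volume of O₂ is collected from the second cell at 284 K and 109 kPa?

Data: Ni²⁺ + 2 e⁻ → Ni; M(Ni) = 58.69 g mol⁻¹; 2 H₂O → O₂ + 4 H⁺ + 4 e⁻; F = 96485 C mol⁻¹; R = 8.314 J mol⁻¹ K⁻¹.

0.203 L

n(Ni) = 1.10 / 58.69 = 0.01874 mol, so n(e⁻) = 2 × 0.01874 = 0.03749 mol.
The cells are in series, so the same 0.03749 mol of electrons passes through the second cell.
2 H₂O → O₂ + 4 H⁺ + 4 e⁻ — 4 mol e⁻ per mol O₂, so n(O₂) = 0.03749/4 = 0.009371 mol.
V = nRT/P = (0.009371 × 8.314 × 284) / (109 × 10³) = 2.03 × 10⁻⁴ m³ = 0.203 L.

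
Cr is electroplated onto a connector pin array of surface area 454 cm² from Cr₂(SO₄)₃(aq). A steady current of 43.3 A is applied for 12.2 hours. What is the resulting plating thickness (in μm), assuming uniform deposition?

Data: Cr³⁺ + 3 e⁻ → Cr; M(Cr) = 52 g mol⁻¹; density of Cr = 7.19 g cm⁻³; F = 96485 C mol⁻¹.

Q = I·t = 43.30 × 43920 = 1902000 C; n(e⁻) = 19.71 mol.
n(Cr) = n(e⁻)/3 = 6.570 mol, so m = 6.570 × 52 = 341.6 g.
Volume = m/ρ = 341.6 / 7.19 = 47.52 cm³.
Thickness = V/A = 47.52 / 454 = 0.105 cm = 1050 μm.

1050 μm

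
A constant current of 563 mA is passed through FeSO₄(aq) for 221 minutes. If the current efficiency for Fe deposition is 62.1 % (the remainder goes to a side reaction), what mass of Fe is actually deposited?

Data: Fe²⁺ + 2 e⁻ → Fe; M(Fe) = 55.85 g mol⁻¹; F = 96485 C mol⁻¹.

1.34 g

Q = I·t = 0.5630 × 13260 = 7465 C.
n(e⁻) = 7465/96485 = 0.07737 mol; theoretically n(Fe) = 0.07737/2 = 0.03869 mol, m_theo = 2.161 g.
At 62.1 % efficiency, m_actual = 0.621 × 2.161 = 1.34 g.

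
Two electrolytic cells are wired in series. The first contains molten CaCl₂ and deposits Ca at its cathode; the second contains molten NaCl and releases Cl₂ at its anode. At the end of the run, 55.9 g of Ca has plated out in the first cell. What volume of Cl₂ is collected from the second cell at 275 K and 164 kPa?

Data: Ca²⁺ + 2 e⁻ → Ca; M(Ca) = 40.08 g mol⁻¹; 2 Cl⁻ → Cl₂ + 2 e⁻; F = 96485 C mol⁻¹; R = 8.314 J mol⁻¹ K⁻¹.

n(Ca) = 55.9 / 40.08 = 1.395 mol, so n(e⁻) = 2 × 1.395 = 2.789 mol.
The cells are in series, so the same 2.789 mol of electrons passes through the second cell.
2 Cl⁻ → Cl₂ + 2 e⁻ — 2 mol e⁻ per mol Cl₂, so n(Cl₂) = 2.789/2 = 1.395 mol.
V = nRT/P = (1.395 × 8.314 × 275) / (164 × 10³) = 0.0194 m³ = 19.4 L.

19.4 L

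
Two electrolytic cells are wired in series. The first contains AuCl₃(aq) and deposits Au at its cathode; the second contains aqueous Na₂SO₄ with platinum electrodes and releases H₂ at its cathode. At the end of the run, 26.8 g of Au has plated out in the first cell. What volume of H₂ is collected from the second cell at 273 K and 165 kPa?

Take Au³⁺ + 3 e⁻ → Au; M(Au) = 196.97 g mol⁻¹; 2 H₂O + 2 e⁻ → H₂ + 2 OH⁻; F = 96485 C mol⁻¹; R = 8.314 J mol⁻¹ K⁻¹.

n(Au) = 26.8 / 196.97 = 0.1361 mol, so n(e⁻) = 3 × 0.1361 = 0.4082 mol.
The cells are in series, so the same 0.4082 mol of electrons passes through the second cell.
2 H₂O + 2 e⁻ → H₂ + 2 OH⁻ — 2 mol e⁻ per mol H₂, so n(H₂) = 0.4082/2 = 0.2041 mol.
V = nRT/P = (0.2041 × 8.314 × 273) / (165 × 10³) = 0.00281 m³ = 2.81 L.

2.81 L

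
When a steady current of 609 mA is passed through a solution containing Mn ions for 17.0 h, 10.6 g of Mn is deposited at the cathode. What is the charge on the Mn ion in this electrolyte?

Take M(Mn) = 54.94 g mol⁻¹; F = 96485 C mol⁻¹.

Q = I·t = 0.6090 A × 61200 s = 37270 C, so n(e⁻) = 37270/96485 = 0.3863 mol.
n(Mn) deposited = 10.6 / 54.94 = 0.1929 mol.
Electrons per atom = n(e⁻)/n(Mn) = 0.3863 / 0.1929 = 2.00 ≈ 2, so the ion is Mn²⁺.

+2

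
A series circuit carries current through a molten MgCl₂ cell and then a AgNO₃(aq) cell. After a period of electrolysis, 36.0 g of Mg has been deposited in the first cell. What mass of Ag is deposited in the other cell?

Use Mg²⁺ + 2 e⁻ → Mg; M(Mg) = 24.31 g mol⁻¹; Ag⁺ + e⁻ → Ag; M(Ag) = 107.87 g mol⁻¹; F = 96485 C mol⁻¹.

319 g

n(Mg) = 36.0 / 24.31 = 1.481 mol.
Since Mg²⁺ + 2 e⁻ → Mg, n(e⁻) passed = 2 × 1.481 = 2.962 mol.
Cells in series carry the same charge, so the same 2.962 mol of electrons passes through cell 2.
Ag⁺ + e⁻ → Ag, so n(Ag) = 2.962 / 1 = 2.962 mol.
m(Ag) = 2.962 × 107.87 = 319 g.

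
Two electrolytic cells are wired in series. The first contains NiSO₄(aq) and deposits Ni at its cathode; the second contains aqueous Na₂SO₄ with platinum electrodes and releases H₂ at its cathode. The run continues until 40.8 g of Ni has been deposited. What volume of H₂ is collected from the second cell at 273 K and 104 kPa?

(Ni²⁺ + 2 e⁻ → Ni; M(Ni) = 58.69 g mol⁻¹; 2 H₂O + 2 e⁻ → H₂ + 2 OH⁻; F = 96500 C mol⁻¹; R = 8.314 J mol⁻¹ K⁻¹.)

n(Ni) = 40.8 / 58.69 = 0.6952 mol, so n(e⁻) = 2 × 0.6952 = 1.390 mol.
The cells are in series, so the same 1.390 mol of electrons passes through the second cell.
2 H₂O + 2 e⁻ → H₂ + 2 OH⁻ — 2 mol e⁻ per mol H₂, so n(H₂) = 1.390/2 = 0.6952 mol.
V = nRT/P = (0.6952 × 8.314 × 273) / (104 × 10³) = 0.0152 m³ = 15.2 L.

15.2 L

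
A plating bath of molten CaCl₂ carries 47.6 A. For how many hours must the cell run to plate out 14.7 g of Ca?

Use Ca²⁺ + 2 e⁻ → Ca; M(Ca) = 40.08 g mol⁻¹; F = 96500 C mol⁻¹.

n(Ca) = m/M = 14.7 / 40.08 = 0.3668 mol.
Each Ca atom requires 2 electrons, so n(e⁻) = 2 × 0.3668 = 0.7335 mol.
Q = n(e⁻)·F = 0.7335 × 96500 = 70790 C.
t = Q/I = 70790 / 47.60 A = 1487 s = 0.413 h.

0.413 h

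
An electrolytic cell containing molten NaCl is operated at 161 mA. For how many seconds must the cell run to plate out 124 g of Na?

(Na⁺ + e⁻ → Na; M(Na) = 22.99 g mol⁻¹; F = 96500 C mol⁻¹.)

3.23 × 10⁶ s

n(Na) = m/M = 124 / 22.99 = 5.394 mol.
Each Na atom requires 1 electron, so n(e⁻) = 1 × 5.394 = 5.394 mol.
Q = n(e⁻)·F = 5.394 × 96500 = 520500 C.
t = Q/I = 520500 / 0.1610 A = 3233000 s.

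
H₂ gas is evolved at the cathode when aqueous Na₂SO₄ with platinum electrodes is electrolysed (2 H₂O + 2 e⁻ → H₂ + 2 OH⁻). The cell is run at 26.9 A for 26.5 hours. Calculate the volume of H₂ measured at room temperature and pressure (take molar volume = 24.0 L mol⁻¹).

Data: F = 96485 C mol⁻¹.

Q = I·t = 26.90 A × 95400 s = 2566000 C.
n(e⁻) = Q/F = 2566000 / 96485 = 26.60 mol.
2 electrons are transferred per H₂ molecule, so n(H₂) = 26.60 / 2 = 13.30 mol.
V = n × V_m = 13.30 × 24.0 = 319 L.

319 L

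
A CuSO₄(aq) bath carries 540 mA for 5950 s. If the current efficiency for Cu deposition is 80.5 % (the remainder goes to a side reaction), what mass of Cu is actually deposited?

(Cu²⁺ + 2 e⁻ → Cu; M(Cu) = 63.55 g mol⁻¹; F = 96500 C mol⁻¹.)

0.852 g

Q = I·t = 0.5400 × 5950.0 = 3213 C.
n(e⁻) = 3213/96500 = 0.03330 mol; theoretically n(Cu) = 0.03330/2 = 0.01665 mol, m_theo = 1.058 g.
At 80.5 % efficiency, m_actual = 0.805 × 1.058 = 0.852 g.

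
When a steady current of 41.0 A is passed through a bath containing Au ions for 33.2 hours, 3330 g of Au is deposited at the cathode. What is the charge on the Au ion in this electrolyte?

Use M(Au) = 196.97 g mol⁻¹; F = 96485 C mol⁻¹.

Q = I·t = 41.00 A × 119520 s = 4900000 C, so n(e⁻) = 4900000/96485 = 50.79 mol.
n(Au) deposited = 3330 / 196.97 = 16.91 mol.
Electrons per atom = n(e⁻)/n(Au) = 50.79 / 16.91 = 3.00 ≈ 3, so the ion is Au³⁺.

+3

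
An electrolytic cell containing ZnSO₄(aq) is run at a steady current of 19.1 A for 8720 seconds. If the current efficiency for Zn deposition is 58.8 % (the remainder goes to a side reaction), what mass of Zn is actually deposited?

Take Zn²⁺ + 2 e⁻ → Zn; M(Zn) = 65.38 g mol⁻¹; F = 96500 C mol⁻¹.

Q = I·t = 19.10 × 8720.0 = 166600 C.
n(e⁻) = 166600/96500 = 1.726 mol; theoretically n(Zn) = 1.726/2 = 0.8630 mol, m_theo = 56.42 g.
At 58.8 % efficiency, m_actual = 0.588 × 56.42 = 33.2 g.

33.2 g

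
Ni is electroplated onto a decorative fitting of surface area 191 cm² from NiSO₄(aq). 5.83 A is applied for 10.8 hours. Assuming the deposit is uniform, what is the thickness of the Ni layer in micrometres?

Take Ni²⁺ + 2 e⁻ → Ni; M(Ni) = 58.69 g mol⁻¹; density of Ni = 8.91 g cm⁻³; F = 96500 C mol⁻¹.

Q = I·t = 5.830 × 38880 = 226700 C; n(e⁻) = 2.349 mol.
n(Ni) = n(e⁻)/2 = 1.174 mol, so m = 1.174 × 58.69 = 68.93 g.
Volume = m/ρ = 68.93 / 8.91 = 7.736 cm³.
Thickness = V/A = 7.736 / 191 = 0.0405 cm = 405 μm.

405 μm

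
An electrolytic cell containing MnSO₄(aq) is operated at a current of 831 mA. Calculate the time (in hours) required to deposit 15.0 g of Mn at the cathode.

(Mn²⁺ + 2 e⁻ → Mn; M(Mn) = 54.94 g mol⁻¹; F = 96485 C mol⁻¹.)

17.6 h

n(Mn) = m/M = 15.0 / 54.94 = 0.2730 mol.
Each Mn atom requires 2 electrons, so n(e⁻) = 2 × 0.2730 = 0.5461 mol.
Q = n(e⁻)·F = 0.5461 × 96485 = 52690 C.
t = Q/I = 52690 / 0.8310 A = 63400 s = 17.6 h.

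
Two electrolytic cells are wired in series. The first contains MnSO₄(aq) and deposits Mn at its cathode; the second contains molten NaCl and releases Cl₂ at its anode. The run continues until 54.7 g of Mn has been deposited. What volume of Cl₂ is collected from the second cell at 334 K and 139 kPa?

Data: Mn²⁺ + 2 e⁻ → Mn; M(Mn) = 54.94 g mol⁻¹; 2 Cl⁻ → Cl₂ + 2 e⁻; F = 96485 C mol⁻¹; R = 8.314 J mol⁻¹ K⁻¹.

n(Mn) = 54.7 / 54.94 = 0.9956 mol, so n(e⁻) = 2 × 0.9956 = 1.991 mol.
The cells are in series, so the same 1.991 mol of electrons passes through the second cell.
2 Cl⁻ → Cl₂ + 2 e⁻ — 2 mol e⁻ per mol Cl₂, so n(Cl₂) = 1.991/2 = 0.9956 mol.
V = nRT/P = (0.9956 × 8.314 × 334) / (139 × 10³) = 0.0199 m³ = 19.9 L.

19.9 L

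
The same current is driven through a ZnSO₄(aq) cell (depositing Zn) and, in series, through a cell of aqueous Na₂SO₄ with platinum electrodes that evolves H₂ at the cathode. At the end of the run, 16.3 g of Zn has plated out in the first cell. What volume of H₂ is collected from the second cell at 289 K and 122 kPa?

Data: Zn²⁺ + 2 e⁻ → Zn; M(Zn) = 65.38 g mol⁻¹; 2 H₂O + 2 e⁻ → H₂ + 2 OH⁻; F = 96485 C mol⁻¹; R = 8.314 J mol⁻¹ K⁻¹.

n(Zn) = 16.3 / 65.38 = 0.2493 mol, so n(e⁻) = 2 × 0.2493 = 0.4986 mol.
The cells are in series, so the same 0.4986 mol of electrons passes through the second cell.
2 H₂O + 2 e⁻ → H₂ + 2 OH⁻ — 2 mol e⁻ per mol H₂, so n(H₂) = 0.4986/2 = 0.2493 mol.
V = nRT/P = (0.2493 × 8.314 × 289) / (122 × 10³) = 0.00491 m³ = 4.91 L.

4.91 L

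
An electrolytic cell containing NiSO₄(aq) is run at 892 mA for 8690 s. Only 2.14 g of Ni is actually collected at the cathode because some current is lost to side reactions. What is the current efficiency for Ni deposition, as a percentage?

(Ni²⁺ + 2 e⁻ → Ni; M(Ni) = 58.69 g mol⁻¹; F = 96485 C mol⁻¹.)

90.8 %

Q = I·t = 0.8920 × 8690.0 = 7751 C; n(e⁻) = 7751/96485 = 0.08034 mol.
Theoretical n(Ni) = n(e⁻)/2 = 0.04017 mol, i.e. m_theo = 0.04017 × 58.69 = 2.358 g.
Efficiency = m_actual / m_theo = 2.14 / 2.358 = 90.8 %.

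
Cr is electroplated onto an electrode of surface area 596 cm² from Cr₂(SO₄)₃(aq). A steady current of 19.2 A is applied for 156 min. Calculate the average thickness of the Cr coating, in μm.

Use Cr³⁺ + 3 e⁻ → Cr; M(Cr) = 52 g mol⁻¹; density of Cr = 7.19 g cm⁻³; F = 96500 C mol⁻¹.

75.3 μm

Q = I·t = 19.20 × 9360.0 = 179700 C; n(e⁻) = 1.862 mol.
n(Cr) = n(e⁻)/3 = 0.6208 mol, so m = 0.6208 × 52 = 32.28 g.
Volume = m/ρ = 32.28 / 7.19 = 4.490 cm³.
Thickness = V/A = 4.490 / 596 = 0.00753 cm = 75.3 μm.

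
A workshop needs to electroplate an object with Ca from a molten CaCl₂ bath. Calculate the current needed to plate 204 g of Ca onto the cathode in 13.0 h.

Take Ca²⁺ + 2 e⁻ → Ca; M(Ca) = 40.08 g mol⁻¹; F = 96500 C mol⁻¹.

n(Ca) = 204 / 40.08 = 5.090 mol.
n(e⁻) = 2 × 5.090 = 10.18 mol.
Q = n(e⁻)·F = 10.18 × 96500 = 982300 C.
I = Q/t = 982300 / 46800 s = 21.0 A.

21.0 A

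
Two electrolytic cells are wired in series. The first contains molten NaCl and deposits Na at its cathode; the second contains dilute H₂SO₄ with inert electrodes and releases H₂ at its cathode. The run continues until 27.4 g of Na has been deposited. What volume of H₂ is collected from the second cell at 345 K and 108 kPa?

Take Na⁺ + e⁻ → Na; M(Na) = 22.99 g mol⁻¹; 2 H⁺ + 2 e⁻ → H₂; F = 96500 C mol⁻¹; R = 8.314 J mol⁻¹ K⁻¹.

n(Na) = 27.4 / 22.99 = 1.192 mol, so n(e⁻) = 1 × 1.192 = 1.192 mol.
The cells are in series, so the same 1.192 mol of electrons passes through the second cell.
2 H⁺ + 2 e⁻ → H₂ — 2 mol e⁻ per mol H₂, so n(H₂) = 1.192/2 = 0.5959 mol.
V = nRT/P = (0.5959 × 8.314 × 345) / (108 × 10³) = 0.0158 m³ = 15.8 L.

15.8 L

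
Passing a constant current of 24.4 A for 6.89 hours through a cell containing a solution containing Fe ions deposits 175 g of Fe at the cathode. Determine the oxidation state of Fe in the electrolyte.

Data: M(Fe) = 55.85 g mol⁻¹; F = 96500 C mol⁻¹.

Q = I·t = 24.40 A × 24804 s = 605200 C, so n(e⁻) = 605200/96500 = 6.272 mol.
n(Fe) deposited = 175 / 55.85 = 3.133 mol.
Electrons per atom = n(e⁻)/n(Fe) = 6.272 / 3.133 = 2.00 ≈ 2, so the ion is Fe²⁺.

+2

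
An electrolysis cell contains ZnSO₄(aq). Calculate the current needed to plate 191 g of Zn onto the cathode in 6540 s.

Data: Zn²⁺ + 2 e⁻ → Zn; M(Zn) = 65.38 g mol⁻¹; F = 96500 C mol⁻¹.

n(Zn) = 191 / 65.38 = 2.921 mol.
n(e⁻) = 2 × 2.921 = 5.843 mol.
Q = n(e⁻)·F = 5.843 × 96500 = 563800 C.
I = Q/t = 563800 / 6540.0 s = 86.2 A.

86.2 A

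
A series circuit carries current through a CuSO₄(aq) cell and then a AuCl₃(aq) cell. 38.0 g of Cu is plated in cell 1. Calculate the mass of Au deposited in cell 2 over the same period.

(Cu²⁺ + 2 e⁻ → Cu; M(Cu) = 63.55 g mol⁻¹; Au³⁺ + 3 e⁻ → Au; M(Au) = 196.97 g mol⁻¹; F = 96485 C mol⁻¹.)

78.5 g

n(Cu) = 38.0 / 63.55 = 0.5980 mol.
Since Cu²⁺ + 2 e⁻ → Cu, n(e⁻) passed = 2 × 0.5980 = 1.196 mol.
Cells in series carry the same charge, so the same 1.196 mol of electrons passes through cell 2.
Au³⁺ + 3 e⁻ → Au, so n(Au) = 1.196 / 3 = 0.3986 mol.
m(Au) = 0.3986 × 196.97 = 78.5 g.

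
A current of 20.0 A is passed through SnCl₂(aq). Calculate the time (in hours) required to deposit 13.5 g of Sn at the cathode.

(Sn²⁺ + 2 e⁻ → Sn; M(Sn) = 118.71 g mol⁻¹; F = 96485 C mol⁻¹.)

n(Sn) = m/M = 13.5 / 118.71 = 0.1137 mol.
Each Sn atom requires 2 electrons, so n(e⁻) = 2 × 0.1137 = 0.2274 mol.
Q = n(e⁻)·F = 0.2274 × 96485 = 21950 C.
t = Q/I = 21950 / 20.00 A = 1097 s = 0.305 h.

0.305 h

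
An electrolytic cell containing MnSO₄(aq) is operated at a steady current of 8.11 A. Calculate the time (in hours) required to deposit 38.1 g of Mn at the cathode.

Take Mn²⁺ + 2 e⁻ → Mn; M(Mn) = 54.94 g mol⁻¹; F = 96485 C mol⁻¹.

n(Mn) = m/M = 38.1 / 54.94 = 0.6935 mol.
Each Mn atom requires 2 electrons, so n(e⁻) = 2 × 0.6935 = 1.387 mol.
Q = n(e⁻)·F = 1.387 × 96485 = 133800 C.
t = Q/I = 133800 / 8.110 A = 16500 s = 4.58 h.

4.58 h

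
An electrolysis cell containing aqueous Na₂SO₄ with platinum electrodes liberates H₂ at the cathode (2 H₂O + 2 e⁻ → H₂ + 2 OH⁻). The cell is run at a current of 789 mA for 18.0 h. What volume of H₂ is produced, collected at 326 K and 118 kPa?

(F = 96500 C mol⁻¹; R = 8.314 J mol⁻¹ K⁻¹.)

Q = I·t = 0.7890 A × 64800 s = 51130 C.
n(e⁻) = Q/F = 51130 / 96500 = 0.5298 mol.
2 electrons are transferred per H₂ molecule, so n(H₂) = 0.5298 / 2 = 0.2649 mol.
V = nRT/P = (0.2649 × 8.314 × 326) / (118 × 10³ Pa) = 0.00608 m³ = 6.08 L.

6.08 L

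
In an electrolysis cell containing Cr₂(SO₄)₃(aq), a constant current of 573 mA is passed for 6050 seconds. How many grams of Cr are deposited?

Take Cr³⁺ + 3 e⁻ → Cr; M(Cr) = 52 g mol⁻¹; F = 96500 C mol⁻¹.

Q = I·t = 0.5730 A × 6050.0 s = 3467 C.
n(e⁻) = Q/F = 3467 / 96500 = 0.03592 mol.
Cr³⁺ + 3 e⁻ → Cr, so n(Cr) = n(e⁻)/3 = 0.01197 mol.
m = n·M = 0.01197 × 52 = 0.623 g.

0.623 g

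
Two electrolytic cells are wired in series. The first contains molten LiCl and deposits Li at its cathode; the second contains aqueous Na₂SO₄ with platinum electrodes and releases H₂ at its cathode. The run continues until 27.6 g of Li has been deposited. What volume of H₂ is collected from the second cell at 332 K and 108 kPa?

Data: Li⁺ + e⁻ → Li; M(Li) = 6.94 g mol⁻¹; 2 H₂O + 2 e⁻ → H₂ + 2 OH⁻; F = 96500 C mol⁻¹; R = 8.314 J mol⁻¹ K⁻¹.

n(Li) = 27.6 / 6.94 = 3.977 mol, so n(e⁻) = 1 × 3.977 = 3.977 mol.
The cells are in series, so the same 3.977 mol of electrons passes through the second cell.
2 H₂O + 2 e⁻ → H₂ + 2 OH⁻ — 2 mol e⁻ per mol H₂, so n(H₂) = 3.977/2 = 1.988 mol.
V = nRT/P = (1.988 × 8.314 × 332) / (108 × 10³) = 0.0508 m³ = 50.8 L.

50.8 L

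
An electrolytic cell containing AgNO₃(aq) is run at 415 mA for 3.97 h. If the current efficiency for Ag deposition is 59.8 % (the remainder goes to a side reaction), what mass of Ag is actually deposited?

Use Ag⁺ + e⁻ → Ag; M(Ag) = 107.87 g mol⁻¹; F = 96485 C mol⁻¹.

Q = I·t = 0.4150 × 14292 = 5931 C.
n(e⁻) = 5931/96485 = 0.06147 mol; theoretically n(Ag) = 0.06147/1 = 0.06147 mol, m_theo = 6.631 g.
At 59.8 % efficiency, m_actual = 0.598 × 6.631 = 3.97 g.

3.97 g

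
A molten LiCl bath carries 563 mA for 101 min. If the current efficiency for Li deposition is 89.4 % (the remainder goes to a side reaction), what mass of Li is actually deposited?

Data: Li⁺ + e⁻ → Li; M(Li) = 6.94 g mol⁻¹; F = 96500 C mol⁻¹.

Q = I·t = 0.5630 × 6060.0 = 3412 C.
n(e⁻) = 3412/96500 = 0.03536 mol; theoretically n(Li) = 0.03536/1 = 0.03536 mol, m_theo = 0.2454 g.
At 89.4 % efficiency, m_actual = 0.894 × 0.2454 = 0.219 g.

0.219 g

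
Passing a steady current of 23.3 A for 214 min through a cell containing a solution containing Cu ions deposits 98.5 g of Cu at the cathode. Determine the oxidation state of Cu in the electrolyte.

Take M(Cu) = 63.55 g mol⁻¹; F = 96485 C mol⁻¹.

+2

Q = I·t = 23.30 A × 12840 s = 299200 C, so n(e⁻) = 299200/96485 = 3.101 mol.
n(Cu) deposited = 98.5 / 63.55 = 1.550 mol.
Electrons per atom = n(e⁻)/n(Cu) = 3.101 / 1.550 = 2.00 ≈ 2, so the ion is Cu²⁺.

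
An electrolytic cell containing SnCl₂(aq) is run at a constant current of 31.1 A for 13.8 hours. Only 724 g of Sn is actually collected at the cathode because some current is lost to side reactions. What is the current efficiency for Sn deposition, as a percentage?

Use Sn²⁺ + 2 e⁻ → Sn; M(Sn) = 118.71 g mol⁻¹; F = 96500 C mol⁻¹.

Q = I·t = 31.10 × 49680 = 1545000 C; n(e⁻) = 1545000/96500 = 16.01 mol.
Theoretical n(Sn) = n(e⁻)/2 = 8.005 mol, i.e. m_theo = 8.005 × 118.71 = 950.3 g.
Efficiency = m_actual / m_theo = 724 / 950.3 = 76.2 %.

76.2 %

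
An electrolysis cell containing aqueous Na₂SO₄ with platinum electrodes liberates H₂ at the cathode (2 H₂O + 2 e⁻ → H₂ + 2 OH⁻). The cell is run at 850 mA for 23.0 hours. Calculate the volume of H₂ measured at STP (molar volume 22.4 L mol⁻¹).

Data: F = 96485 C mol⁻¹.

Q = I·t = 0.8500 A × 82800 s = 70380 C.
n(e⁻) = Q/F = 70380 / 96485 = 0.7294 mol.
2 electrons are transferred per H₂ molecule, so n(H₂) = 0.7294 / 2 = 0.3647 mol.
V = n × V_m = 0.3647 × 22.4 = 8.17 L.

8.17 L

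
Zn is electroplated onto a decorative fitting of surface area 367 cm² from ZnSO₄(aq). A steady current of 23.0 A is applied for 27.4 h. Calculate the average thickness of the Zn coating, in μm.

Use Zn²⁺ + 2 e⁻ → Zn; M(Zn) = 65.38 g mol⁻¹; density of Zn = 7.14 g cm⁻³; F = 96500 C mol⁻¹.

2930 μm

Q = I·t = 23.00 × 98640 = 2269000 C; n(e⁻) = 23.51 mol.
n(Zn) = n(e⁻)/2 = 11.76 mol, so m = 11.76 × 65.38 = 768.5 g.
Volume = m/ρ = 768.5 / 7.14 = 107.6 cm³.
Thickness = V/A = 107.6 / 367 = 0.293 cm = 2930 μm.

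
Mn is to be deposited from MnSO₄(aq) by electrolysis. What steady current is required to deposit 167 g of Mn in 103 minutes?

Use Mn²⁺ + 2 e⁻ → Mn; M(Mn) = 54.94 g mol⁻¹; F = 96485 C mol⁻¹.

94.9 A

n(Mn) = 167 / 54.94 = 3.040 mol.
n(e⁻) = 2 × 3.040 = 6.079 mol.
Q = n(e⁻)·F = 6.079 × 96485 = 586600 C.
I = Q/t = 586600 / 6180.0 s = 94.9 A.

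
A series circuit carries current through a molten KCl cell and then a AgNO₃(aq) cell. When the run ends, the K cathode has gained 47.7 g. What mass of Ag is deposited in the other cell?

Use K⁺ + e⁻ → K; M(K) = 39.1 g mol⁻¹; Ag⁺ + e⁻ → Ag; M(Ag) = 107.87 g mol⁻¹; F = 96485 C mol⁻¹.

n(K) = 47.7 / 39.1 = 1.220 mol.
Since K⁺ + e⁻ → K, n(e⁻) passed = 1 × 1.220 = 1.220 mol.
Cells in series carry the same charge, so the same 1.220 mol of electrons passes through cell 2.
Ag⁺ + e⁻ → Ag, so n(Ag) = 1.220 / 1 = 1.220 mol.
m(Ag) = 1.220 × 107.87 = 132 g.

132 g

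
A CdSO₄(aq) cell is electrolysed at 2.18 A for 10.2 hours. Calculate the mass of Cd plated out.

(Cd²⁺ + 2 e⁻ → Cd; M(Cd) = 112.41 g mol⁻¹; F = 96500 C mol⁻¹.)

46.6 g

Q = I·t = 2.180 A × 36720 s = 80050 C.
n(e⁻) = Q/F = 80050 / 96500 = 0.8295 mol.
Cd²⁺ + 2 e⁻ → Cd, so n(Cd) = n(e⁻)/2 = 0.4148 mol.
m = n·M = 0.4148 × 112.41 = 46.6 g.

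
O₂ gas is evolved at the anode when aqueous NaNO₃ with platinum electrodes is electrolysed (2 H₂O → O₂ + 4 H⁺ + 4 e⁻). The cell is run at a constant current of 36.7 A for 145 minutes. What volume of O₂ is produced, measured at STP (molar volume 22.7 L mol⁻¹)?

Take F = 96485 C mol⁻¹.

Q = I·t = 36.70 A × 8700.0 s = 319300 C.
n(e⁻) = Q/F = 319300 / 96485 = 3.309 mol.
4 electrons are transferred per O₂ molecule, so n(O₂) = 3.309 / 4 = 0.8273 mol.
V = n × V_m = 0.8273 × 22.7 = 18.8 L.

18.8 L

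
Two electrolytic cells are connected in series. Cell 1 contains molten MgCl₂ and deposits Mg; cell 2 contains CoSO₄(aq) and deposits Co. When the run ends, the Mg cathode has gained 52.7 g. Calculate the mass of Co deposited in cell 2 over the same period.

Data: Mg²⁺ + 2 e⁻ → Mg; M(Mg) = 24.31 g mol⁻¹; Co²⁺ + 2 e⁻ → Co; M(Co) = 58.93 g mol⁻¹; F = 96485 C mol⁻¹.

n(Mg) = 52.7 / 24.31 = 2.168 mol.
Since Mg²⁺ + 2 e⁻ → Mg, n(e⁻) passed = 2 × 2.168 = 4.336 mol.
Cells in series carry the same charge, so the same 4.336 mol of electrons passes through cell 2.
Co²⁺ + 2 e⁻ → Co, so n(Co) = 4.336 / 2 = 2.168 mol.
m(Co) = 2.168 × 58.93 = 128 g.

128 g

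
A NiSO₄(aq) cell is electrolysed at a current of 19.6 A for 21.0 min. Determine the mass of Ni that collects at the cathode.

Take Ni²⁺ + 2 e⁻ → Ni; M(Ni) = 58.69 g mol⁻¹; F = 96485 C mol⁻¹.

Q = I·t = 19.60 A × 1260.0 s = 24700 C.
n(e⁻) = Q/F = 24700 / 96485 = 0.2560 mol.
Ni²⁺ + 2 e⁻ → Ni, so n(Ni) = n(e⁻)/2 = 0.1280 mol.
m = n·M = 0.1280 × 58.69 = 7.51 g.

7.51 g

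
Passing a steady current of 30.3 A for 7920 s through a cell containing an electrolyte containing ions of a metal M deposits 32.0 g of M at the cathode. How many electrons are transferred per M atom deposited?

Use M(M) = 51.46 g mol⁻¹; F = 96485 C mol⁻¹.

4

Q = I·t = 30.30 A × 7920.0 s = 240000 C, so n(e⁻) = 240000/96485 = 2.487 mol.
n(M) deposited = 32.0 / 51.46 = 0.6218 mol.
Electrons per atom = n(e⁻)/n(M) = 2.487 / 0.6218 = 4.00 ≈ 4, so the ion is M⁴⁺.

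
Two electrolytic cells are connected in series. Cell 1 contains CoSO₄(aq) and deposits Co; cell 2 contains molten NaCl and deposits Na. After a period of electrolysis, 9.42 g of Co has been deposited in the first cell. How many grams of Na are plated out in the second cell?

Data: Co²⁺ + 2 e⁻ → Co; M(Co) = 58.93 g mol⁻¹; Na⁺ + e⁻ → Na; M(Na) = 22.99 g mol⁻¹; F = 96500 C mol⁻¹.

n(Co) = 9.42 / 58.93 = 0.1599 mol.
Since Co²⁺ + 2 e⁻ → Co, n(e⁻) passed = 2 × 0.1599 = 0.3197 mol.
Cells in series carry the same charge, so the same 0.3197 mol of electrons passes through cell 2.
Na⁺ + e⁻ → Na, so n(Na) = 0.3197 / 1 = 0.3197 mol.
m(Na) = 0.3197 × 22.99 = 7.35 g.

7.35 g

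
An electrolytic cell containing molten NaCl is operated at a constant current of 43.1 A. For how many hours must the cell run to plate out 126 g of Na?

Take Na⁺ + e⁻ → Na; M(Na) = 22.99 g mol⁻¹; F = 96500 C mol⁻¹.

n(Na) = m/M = 126 / 22.99 = 5.481 mol.
Each Na atom requires 1 electron, so n(e⁻) = 1 × 5.481 = 5.481 mol.
Q = n(e⁻)·F = 5.481 × 96500 = 528900 C.
t = Q/I = 528900 / 43.10 A = 12270 s = 3.41 h.

3.41 h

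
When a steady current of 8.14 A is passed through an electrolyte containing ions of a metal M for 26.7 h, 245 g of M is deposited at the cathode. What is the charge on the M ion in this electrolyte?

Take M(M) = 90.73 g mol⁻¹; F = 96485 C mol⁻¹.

Q = I·t = 8.140 A × 96120 s = 782400 C, so n(e⁻) = 782400/96485 = 8.109 mol.
n(M) deposited = 245 / 90.73 = 2.700 mol.
Electrons per atom = n(e⁻)/n(M) = 8.109 / 2.700 = 3.00 ≈ 3, so the ion is M³⁺.

+3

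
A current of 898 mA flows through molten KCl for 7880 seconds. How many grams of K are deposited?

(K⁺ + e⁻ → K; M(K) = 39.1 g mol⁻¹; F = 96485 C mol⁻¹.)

2.87 g

Q = I·t = 0.8980 A × 7880.0 s = 7076 C.
n(e⁻) = Q/F = 7076 / 96485 = 0.07334 mol.
K⁺ + e⁻ → K, so n(K) = n(e⁻)/1 = 0.07334 mol.
m = n·M = 0.07334 × 39.1 = 2.87 g.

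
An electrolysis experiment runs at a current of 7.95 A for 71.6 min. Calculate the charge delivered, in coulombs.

34200 C

Q = I·t = 7.950 A × 4296.0 s = 34200 C.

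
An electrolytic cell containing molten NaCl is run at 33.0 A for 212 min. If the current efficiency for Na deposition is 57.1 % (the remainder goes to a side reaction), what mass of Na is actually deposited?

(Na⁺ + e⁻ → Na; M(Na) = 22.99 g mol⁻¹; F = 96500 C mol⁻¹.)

Q = I·t = 33.00 × 12720 = 419800 C.
n(e⁻) = 419800/96500 = 4.350 mol; theoretically n(Na) = 4.350/1 = 4.350 mol, m_theo = 100.0 g.
At 57.1 % efficiency, m_actual = 0.571 × 100.0 = 57.1 g.

57.1 g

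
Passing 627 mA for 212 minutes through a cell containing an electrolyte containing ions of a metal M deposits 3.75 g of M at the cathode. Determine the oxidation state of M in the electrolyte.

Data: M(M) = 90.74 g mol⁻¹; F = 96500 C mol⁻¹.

+2

Q = I·t = 0.6270 A × 12720 s = 7975 C, so n(e⁻) = 7975/96500 = 0.08265 mol.
n(M) deposited = 3.75 / 90.74 = 0.04133 mol.
Electrons per atom = n(e⁻)/n(M) = 0.08265 / 0.04133 = 2.00 ≈ 2, so the ion is M²⁺.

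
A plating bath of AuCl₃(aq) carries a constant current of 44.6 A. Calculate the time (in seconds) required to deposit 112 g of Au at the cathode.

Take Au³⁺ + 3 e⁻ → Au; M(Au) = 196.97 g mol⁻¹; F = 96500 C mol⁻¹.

n(Au) = m/M = 112 / 196.97 = 0.5686 mol.
Each Au atom requires 3 electrons, so n(e⁻) = 3 × 0.5686 = 1.706 mol.
Q = n(e⁻)·F = 1.706 × 96500 = 164600 C.
t = Q/I = 164600 / 44.60 A = 3691 s.

3690 s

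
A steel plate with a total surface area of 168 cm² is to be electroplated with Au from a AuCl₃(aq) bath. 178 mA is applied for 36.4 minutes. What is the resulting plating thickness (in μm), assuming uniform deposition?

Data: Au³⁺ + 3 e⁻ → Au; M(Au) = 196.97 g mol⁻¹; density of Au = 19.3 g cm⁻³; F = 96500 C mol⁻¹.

Q = I·t = 0.1780 × 2184.0 = 388.8 C; n(e⁻) = 0.004029 mol.
n(Au) = n(e⁻)/3 = 0.001343 mol, so m = 0.001343 × 196.97 = 0.2645 g.
Volume = m/ρ = 0.2645 / 19.3 = 0.01370 cm³.
Thickness = V/A = 0.01370 / 168 = 8.16 × 10⁻⁵ cm = 0.816 μm.

0.816 μm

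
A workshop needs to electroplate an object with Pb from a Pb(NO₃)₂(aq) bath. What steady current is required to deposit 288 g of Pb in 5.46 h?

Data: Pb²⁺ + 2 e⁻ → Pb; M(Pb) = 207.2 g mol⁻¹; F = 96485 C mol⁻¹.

13.6 A

n(Pb) = 288 / 207.2 = 1.390 mol.
n(e⁻) = 2 × 1.390 = 2.780 mol.
Q = n(e⁻)·F = 2.780 × 96485 = 268200 C.
I = Q/t = 268200 / 19656 s = 13.6 A.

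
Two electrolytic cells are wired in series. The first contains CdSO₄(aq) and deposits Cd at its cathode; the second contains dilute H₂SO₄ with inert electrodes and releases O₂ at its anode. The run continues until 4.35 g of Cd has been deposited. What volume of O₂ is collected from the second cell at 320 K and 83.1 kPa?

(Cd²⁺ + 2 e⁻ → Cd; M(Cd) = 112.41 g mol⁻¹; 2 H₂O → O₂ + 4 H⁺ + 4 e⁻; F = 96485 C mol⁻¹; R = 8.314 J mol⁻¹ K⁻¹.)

0.619 L

n(Cd) = 4.35 / 112.41 = 0.03870 mol, so n(e⁻) = 2 × 0.03870 = 0.07740 mol.
The cells are in series, so the same 0.07740 mol of electrons passes through the second cell.
2 H₂O → O₂ + 4 H⁺ + 4 e⁻ — 4 mol e⁻ per mol O₂, so n(O₂) = 0.07740/4 = 0.01935 mol.
V = nRT/P = (0.01935 × 8.314 × 320) / (83.1 × 10³) = 6.19 × 10⁻⁴ m³ = 0.619 L.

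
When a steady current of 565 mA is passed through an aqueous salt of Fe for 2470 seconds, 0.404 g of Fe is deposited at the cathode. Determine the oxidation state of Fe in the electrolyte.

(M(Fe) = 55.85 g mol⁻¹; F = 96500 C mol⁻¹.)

Q = I·t = 0.5650 A × 2470.0 s = 1396 C, so n(e⁻) = 1396/96500 = 0.01446 mol.
n(Fe) deposited = 0.404 / 55.85 = 0.007234 mol.
Electrons per atom = n(e⁻)/n(Fe) = 0.01446 / 0.007234 = 2.00 ≈ 2, so the ion is Fe²⁺.

+2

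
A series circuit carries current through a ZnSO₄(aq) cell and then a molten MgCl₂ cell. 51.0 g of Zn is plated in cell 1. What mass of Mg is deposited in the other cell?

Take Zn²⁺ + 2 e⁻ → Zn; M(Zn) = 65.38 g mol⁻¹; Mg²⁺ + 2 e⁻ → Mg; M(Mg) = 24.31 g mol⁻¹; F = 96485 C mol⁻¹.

n(Zn) = 51.0 / 65.38 = 0.7801 mol.
Since Zn²⁺ + 2 e⁻ → Zn, n(e⁻) passed = 2 × 0.7801 = 1.560 mol.
Cells in series carry the same charge, so the same 1.560 mol of electrons passes through cell 2.
Mg²⁺ + 2 e⁻ → Mg, so n(Mg) = 1.560 / 2 = 0.7801 mol.
m(Mg) = 0.7801 × 24.31 = 19.0 g.

19.0 g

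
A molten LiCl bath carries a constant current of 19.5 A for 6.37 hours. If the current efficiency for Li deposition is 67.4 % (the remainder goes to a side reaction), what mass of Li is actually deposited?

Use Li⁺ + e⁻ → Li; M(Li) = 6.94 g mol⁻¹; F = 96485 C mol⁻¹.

Q = I·t = 19.50 × 22932 = 447200 C.
n(e⁻) = 447200/96485 = 4.635 mol; theoretically n(Li) = 4.635/1 = 4.635 mol, m_theo = 32.16 g.
At 67.4 % efficiency, m_actual = 0.674 × 32.16 = 21.7 g.

21.7 g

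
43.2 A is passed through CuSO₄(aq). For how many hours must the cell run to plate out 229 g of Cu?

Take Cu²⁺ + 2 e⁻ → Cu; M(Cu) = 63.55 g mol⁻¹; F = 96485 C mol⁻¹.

4.47 h

n(Cu) = m/M = 229 / 63.55 = 3.603 mol.
Each Cu atom requires 2 electrons, so n(e⁻) = 2 × 3.603 = 7.207 mol.
Q = n(e⁻)·F = 7.207 × 96485 = 695400 C.
t = Q/I = 695400 / 43.20 A = 16100 s = 4.47 h.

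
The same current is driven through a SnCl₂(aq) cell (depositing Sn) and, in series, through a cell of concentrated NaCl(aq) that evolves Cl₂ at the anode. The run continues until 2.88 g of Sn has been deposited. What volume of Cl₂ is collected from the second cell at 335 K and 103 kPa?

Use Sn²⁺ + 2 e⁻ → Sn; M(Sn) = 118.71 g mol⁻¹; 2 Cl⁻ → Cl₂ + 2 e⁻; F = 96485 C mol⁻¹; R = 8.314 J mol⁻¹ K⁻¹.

n(Sn) = 2.88 / 118.71 = 0.02426 mol, so n(e⁻) = 2 × 0.02426 = 0.04852 mol.
The cells are in series, so the same 0.04852 mol of electrons passes through the second cell.
2 Cl⁻ → Cl₂ + 2 e⁻ — 2 mol e⁻ per mol Cl₂, so n(Cl₂) = 0.04852/2 = 0.02426 mol.
V = nRT/P = (0.02426 × 8.314 × 335) / (103 × 10³) = 6.56 × 10⁻⁴ m³ = 0.656 L.

0.656 L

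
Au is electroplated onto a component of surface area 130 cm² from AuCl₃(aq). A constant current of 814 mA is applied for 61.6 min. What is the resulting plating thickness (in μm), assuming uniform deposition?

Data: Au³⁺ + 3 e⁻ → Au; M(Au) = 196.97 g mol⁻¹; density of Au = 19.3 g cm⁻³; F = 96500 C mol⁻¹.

Q = I·t = 0.8140 × 3696.0 = 3009 C; n(e⁻) = 0.03118 mol.
n(Au) = n(e⁻)/3 = 0.01039 mol, so m = 0.01039 × 196.97 = 2.047 g.
Volume = m/ρ = 2.047 / 19.3 = 0.1061 cm³.
Thickness = V/A = 0.1061 / 130 = 8.16 × 10⁻⁴ cm = 8.16 μm.

8.16 μm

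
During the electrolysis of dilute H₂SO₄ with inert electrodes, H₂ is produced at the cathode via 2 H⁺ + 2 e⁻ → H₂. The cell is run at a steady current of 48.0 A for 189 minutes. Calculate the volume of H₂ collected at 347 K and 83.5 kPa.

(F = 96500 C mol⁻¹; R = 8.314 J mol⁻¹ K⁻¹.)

Q = I·t = 48.00 A × 11340 s = 544300 C.
n(e⁻) = Q/F = 544300 / 96500 = 5.641 mol.
2 electrons are transferred per H₂ molecule, so n(H₂) = 5.641 / 2 = 2.820 mol.
V = nRT/P = (2.820 × 8.314 × 347) / (83.5 × 10³ Pa) = 0.0974 m³ = 97.4 L.

97.4 L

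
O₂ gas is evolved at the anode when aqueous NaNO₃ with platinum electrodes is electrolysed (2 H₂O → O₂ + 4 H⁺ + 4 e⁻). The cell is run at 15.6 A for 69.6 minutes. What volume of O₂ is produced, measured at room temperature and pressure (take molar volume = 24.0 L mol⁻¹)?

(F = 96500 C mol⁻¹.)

Q = I·t = 15.60 A × 4176.0 s = 65150 C.
n(e⁻) = Q/F = 65150 / 96500 = 0.6751 mol.
4 electrons are transferred per O₂ molecule, so n(O₂) = 0.6751 / 4 = 0.1688 mol.
V = n × V_m = 0.1688 × 24.0 = 4.05 L.

4.05 L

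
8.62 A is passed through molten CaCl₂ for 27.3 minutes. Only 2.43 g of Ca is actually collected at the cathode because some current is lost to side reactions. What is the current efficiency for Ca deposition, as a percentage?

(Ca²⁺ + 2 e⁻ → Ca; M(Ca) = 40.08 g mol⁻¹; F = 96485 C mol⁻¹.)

82.9 %

Q = I·t = 8.620 × 1638.0 = 14120 C; n(e⁻) = 14120/96485 = 0.1463 mol.
Theoretical n(Ca) = n(e⁻)/2 = 0.07317 mol, i.e. m_theo = 0.07317 × 40.08 = 2.933 g.
Efficiency = m_actual / m_theo = 2.43 / 2.933 = 82.9 %.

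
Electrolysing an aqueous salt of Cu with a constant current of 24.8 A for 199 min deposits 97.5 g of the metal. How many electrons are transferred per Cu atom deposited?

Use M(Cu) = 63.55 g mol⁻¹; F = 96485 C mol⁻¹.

Q = I·t = 24.80 A × 11940 s = 296100 C, so n(e⁻) = 296100/96485 = 3.069 mol.
n(Cu) deposited = 97.5 / 63.55 = 1.534 mol.
Electrons per atom = n(e⁻)/n(Cu) = 3.069 / 1.534 = 2.00 ≈ 2, so the ion is Cu²⁺.

2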